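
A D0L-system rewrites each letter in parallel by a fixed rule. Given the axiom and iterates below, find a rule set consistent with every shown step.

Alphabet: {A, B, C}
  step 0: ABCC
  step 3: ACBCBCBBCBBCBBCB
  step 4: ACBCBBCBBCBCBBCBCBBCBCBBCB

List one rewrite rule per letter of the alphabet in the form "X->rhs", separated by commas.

A->AC, B->CB, C->B

  step 3 ⇒ step 4: ACBCBCBBCBBCBBCB ⇒ AC·B·CB·B·CB·B·CB·CB·B·CB·CB·B·CB·CB·B·CB
    A ↦ AC
    B ↦ CB
    C ↦ B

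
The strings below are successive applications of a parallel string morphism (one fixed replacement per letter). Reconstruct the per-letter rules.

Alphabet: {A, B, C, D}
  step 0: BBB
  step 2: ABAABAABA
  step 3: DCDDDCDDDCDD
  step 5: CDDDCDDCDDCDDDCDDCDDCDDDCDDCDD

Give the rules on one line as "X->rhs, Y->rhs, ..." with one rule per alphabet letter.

  step 2 ⇒ step 3: ABAABAABA ⇒ D·CD·D·D·CD·D·D·CD·D
    A ↦ D
    B ↦ CD
    C ↦ A  (constrained at step 3)
    D ↦ BA  (constrained at step 3)

A->D, B->CD, C->A, D->BA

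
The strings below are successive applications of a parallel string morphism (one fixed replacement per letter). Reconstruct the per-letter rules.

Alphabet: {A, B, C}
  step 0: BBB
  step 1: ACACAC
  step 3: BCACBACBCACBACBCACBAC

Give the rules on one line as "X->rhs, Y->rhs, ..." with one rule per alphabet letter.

  step 0 ⇒ step 1: BBB ⇒ AC·AC·AC
    B ↦ AC
    A ↦ CAC  (constrained at step 1)
    C ↦ B  (constrained at step 1)

A->CAC, B->AC, C->B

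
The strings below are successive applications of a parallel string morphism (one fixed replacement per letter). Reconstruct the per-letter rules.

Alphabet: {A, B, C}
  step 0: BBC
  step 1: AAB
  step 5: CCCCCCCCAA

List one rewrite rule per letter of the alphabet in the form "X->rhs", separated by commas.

  step 0 ⇒ step 1: BBC ⇒ A·A·B
    B ↦ A
    C ↦ B
    A ↦ CC  (constrained at step 1)

A->CC, B->A, C->B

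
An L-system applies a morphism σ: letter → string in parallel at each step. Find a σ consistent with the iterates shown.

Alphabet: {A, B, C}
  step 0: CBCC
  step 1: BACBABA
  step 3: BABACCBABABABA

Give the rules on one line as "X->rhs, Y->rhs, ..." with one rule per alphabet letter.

  step 0 ⇒ step 1: CBCC ⇒ BA·C·BA·BA
    B ↦ C
    C ↦ BA
    A ↦ C  (constrained at step 1)

A->C, B->C, C->BA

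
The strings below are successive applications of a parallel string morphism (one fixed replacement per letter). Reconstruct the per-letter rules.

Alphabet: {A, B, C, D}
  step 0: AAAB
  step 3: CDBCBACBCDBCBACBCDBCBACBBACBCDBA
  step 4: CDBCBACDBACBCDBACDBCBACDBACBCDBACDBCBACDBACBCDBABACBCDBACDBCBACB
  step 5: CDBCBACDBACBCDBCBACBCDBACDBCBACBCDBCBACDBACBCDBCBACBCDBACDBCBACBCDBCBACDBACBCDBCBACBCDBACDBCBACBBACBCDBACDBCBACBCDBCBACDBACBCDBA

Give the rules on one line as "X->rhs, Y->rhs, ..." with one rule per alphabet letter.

  step 4 ⇒ step 5: CDBCBACDBACBCDBACDBCBACDBACBCDBACDBCBACDBACBCDBABACBCDBACDBCBACB ⇒ CD·BC·BA·CD·BA·CB·CD·BC·BA·CB·CD·BA·CD·BC·BA·CB·CD·BC·BA·CD·BA·CB·CD·BC·BA·CB·CD·BA·CD·BC·BA·CB·CD·BC·BA·CD·BA·CB·CD·BC·BA·CB·CD·BA·CD·BC·BA·CB·BA·CB·CD·BA·CD·BC·BA·CB·CD·BC·BA·CD·BA·CB·CD·BA
    A ↦ CB
    B ↦ BA
    C ↦ CD
    D ↦ BC

A->CB, B->BA, C->CD, D->BC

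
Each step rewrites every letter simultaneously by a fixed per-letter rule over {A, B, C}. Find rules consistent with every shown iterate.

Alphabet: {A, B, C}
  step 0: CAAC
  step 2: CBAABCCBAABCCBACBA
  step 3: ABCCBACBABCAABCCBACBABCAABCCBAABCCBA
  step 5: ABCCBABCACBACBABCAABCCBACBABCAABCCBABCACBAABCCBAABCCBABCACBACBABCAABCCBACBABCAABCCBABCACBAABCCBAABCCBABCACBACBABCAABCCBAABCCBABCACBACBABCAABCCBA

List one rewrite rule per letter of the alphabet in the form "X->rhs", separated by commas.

A->CBA, B->BC, C->A

  step 2 ⇒ step 3: CBAABCCBAABCCBACBA ⇒ A·BC·CBA·CBA·BC·A·A·BC·CBA·CBA·BC·A·A·BC·CBA·A·BC·CBA
    A ↦ CBA
    B ↦ BC
    C ↦ A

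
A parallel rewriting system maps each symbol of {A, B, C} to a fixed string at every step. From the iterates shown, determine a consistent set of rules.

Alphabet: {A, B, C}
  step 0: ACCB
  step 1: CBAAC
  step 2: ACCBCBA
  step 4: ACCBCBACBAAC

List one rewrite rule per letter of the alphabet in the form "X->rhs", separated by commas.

  step 1 ⇒ step 2: CBAAC ⇒ A·C·CB·CB·A
    A ↦ CB
    B ↦ C
    C ↦ A

A->CB, B->C, C->A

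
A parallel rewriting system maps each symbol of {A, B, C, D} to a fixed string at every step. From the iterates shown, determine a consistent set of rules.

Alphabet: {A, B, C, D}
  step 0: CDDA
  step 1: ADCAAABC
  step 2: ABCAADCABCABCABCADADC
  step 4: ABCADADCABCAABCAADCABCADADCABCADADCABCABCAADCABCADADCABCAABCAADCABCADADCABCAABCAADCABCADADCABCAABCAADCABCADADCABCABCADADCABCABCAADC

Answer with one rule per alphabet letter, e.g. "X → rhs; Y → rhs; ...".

  step 1 ⇒ step 2: ADCAAABC ⇒ ABC·A·ADC·ABC·ABC·ABC·AD·ADC
    A ↦ ABC
    B ↦ AD
    C ↦ ADC
    D ↦ A

A->ABC, B->AD, C->ADC, D->A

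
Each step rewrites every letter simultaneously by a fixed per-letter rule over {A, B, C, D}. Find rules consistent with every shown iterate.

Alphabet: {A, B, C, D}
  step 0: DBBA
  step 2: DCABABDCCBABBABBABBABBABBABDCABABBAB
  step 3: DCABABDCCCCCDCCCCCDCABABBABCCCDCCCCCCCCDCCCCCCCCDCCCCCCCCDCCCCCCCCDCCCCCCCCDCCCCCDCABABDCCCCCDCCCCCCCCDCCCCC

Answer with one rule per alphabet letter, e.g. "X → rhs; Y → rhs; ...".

A->DCC, B->CCC, C->BAB, D->DCA

  step 2 ⇒ step 3: DCABABDCCBABBABBABBABBABBABDCABABBAB ⇒ DCA·BAB·DCC·CCC·DCC·CCC·DCA·BAB·BAB·CCC·DCC·CCC·CCC·DCC·CCC·CCC·DCC·CCC·CCC·DCC·CCC·CCC·DCC·CCC·CCC·DCC·CCC·DCA·BAB·DCC·CCC·DCC·CCC·CCC·DCC·CCC
    A ↦ DCC
    B ↦ CCC
    C ↦ BAB
    D ↦ DCA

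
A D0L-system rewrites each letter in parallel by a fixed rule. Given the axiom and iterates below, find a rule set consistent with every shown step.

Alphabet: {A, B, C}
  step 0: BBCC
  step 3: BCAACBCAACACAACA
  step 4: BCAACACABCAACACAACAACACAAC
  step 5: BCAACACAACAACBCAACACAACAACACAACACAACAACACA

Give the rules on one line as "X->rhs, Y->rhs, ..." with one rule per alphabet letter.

  step 4 ⇒ step 5: BCAACACABCAACACAACAACACAAC ⇒ BC·A·AC·AC·A·AC·A·AC·BC·A·AC·AC·A·AC·A·AC·AC·A·AC·AC·A·AC·A·AC·AC·A
    A ↦ AC
    B ↦ BC
    C ↦ A

A->AC, B->BC, C->A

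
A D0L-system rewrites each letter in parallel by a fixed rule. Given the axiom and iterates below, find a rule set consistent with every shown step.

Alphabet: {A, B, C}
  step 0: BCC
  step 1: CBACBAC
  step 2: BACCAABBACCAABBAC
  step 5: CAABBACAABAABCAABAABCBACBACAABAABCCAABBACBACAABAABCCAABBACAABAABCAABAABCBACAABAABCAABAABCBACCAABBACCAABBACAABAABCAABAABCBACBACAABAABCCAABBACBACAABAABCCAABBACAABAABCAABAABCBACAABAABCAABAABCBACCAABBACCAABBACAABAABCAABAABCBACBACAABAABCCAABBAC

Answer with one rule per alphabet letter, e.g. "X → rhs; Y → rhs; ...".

  step 1 ⇒ step 2: CBACBAC ⇒ BAC·C·AAB·BAC·C·AAB·BAC
    A ↦ AAB
    B ↦ C
    C ↦ BAC

A->AAB, B->C, C->BAC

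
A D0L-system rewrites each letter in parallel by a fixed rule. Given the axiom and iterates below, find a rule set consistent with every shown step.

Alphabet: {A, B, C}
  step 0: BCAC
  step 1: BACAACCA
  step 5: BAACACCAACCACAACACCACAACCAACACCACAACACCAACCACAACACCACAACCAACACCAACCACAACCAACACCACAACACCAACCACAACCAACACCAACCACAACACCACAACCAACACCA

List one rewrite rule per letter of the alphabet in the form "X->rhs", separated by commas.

A->AC, B->BA, C->CA

  step 0 ⇒ step 1: BCAC ⇒ BA·CA·AC·CA
    A ↦ AC
    B ↦ BA
    C ↦ CA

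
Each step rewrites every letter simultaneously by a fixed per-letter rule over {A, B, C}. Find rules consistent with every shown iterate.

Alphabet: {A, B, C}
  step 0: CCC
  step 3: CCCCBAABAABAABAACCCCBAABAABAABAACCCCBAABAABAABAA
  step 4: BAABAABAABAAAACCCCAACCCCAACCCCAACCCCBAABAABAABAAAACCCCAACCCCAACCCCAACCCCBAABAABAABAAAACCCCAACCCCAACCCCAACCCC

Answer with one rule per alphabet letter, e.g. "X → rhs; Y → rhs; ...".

  step 3 ⇒ step 4: CCCCBAABAABAABAACCCCBAABAABAABAACCCCBAABAABAABAA ⇒ BAA·BAA·BAA·BAA·AA·CC·CC·AA·CC·CC·AA·CC·CC·AA·CC·CC·BAA·BAA·BAA·BAA·AA·CC·CC·AA·CC·CC·AA·CC·CC·AA·CC·CC·BAA·BAA·BAA·BAA·AA·CC·CC·AA·CC·CC·AA·CC·CC·AA·CC·CC
    A ↦ CC
    B ↦ AA
    C ↦ BAA

A->CC, B->AA, C->BAA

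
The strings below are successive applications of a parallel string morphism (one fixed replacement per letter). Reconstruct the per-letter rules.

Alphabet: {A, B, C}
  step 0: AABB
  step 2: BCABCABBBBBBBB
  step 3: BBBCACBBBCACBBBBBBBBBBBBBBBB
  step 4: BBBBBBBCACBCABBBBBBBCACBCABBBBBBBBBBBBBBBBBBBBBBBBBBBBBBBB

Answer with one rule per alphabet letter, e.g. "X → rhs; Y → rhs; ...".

A->C, B->BB, C->BCA

  step 3 ⇒ step 4: BBBCACBBBCACBBBBBBBBBBBBBBBB ⇒ BB·BB·BB·BCA·C·BCA·BB·BB·BB·BCA·C·BCA·BB·BB·BB·BB·BB·BB·BB·BB·BB·BB·BB·BB·BB·BB·BB·BB
    A ↦ C
    B ↦ BB
    C ↦ BCA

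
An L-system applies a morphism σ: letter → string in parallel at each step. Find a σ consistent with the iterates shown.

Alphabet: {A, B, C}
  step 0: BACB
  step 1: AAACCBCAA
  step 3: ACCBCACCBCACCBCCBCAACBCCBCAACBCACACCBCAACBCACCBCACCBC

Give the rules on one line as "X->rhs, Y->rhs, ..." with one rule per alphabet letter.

A->AC, B->AA, C->CBC

  step 0 ⇒ step 1: BACB ⇒ AA·AC·CBC·AA
    A ↦ AC
    B ↦ AA
    C ↦ CBC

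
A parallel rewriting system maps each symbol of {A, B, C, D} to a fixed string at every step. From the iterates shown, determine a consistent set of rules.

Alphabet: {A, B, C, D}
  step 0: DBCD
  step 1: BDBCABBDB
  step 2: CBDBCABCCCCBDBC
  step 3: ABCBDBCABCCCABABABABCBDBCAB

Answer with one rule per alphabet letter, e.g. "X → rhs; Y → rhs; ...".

A->CC, B->C, C->AB, D->BDB

  step 2 ⇒ step 3: CBDBCABCCCCBDBC ⇒ AB·C·BDB·C·AB·CC·C·AB·AB·AB·AB·C·BDB·C·AB
    A ↦ CC
    B ↦ C
    C ↦ AB
    D ↦ BDB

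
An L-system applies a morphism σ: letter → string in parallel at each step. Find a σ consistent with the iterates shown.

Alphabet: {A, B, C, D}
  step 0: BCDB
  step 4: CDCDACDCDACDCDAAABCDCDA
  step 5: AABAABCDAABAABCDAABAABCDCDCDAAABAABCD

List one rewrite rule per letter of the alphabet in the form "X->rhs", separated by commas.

A->CD, B->A, C->AA, D->B

  step 4 ⇒ step 5: CDCDACDCDACDCDAAABCDCDA ⇒ AA·B·AA·B·CD·AA·B·AA·B·CD·AA·B·AA·B·CD·CD·CD·A·AA·B·AA·B·CD
    A ↦ CD
    B ↦ A
    C ↦ AA
    D ↦ B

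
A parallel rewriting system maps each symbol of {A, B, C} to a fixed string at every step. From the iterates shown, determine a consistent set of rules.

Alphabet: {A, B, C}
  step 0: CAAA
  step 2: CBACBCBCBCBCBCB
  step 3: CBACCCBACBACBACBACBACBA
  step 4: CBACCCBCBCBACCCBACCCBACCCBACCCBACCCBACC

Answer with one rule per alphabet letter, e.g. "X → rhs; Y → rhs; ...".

  step 3 ⇒ step 4: CBACCCBACBACBACBACBACBA ⇒ CB·A·CC·CB·CB·CB·A·CC·CB·A·CC·CB·A·CC·CB·A·CC·CB·A·CC·CB·A·CC
    A ↦ CC
    B ↦ A
    C ↦ CB

A->CC, B->A, C->CB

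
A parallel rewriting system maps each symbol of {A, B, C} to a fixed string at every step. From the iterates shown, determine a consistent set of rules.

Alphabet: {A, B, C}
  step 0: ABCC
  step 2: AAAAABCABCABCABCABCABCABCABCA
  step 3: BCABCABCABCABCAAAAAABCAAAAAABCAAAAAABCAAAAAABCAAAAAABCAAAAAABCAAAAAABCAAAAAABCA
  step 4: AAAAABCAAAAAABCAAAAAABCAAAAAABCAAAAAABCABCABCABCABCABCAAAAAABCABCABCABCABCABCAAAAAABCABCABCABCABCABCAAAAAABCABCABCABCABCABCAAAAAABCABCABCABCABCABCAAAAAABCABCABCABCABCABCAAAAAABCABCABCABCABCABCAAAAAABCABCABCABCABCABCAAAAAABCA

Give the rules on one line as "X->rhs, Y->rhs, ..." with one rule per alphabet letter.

A->BCA, B->AAA, C->AA

  step 3 ⇒ step 4: BCABCABCABCABCAAAAAABCAAAAAABCAAAAAABCAAAAAABCAAAAAABCAAAAAABCAAAAAABCAAAAAABCA ⇒ AAA·AA·BCA·AAA·AA·BCA·AAA·AA·BCA·AAA·AA·BCA·AAA·AA·BCA·BCA·BCA·BCA·BCA·BCA·AAA·AA·BCA·BCA·BCA·BCA·BCA·BCA·AAA·AA·BCA·BCA·BCA·BCA·BCA·BCA·AAA·AA·BCA·BCA·BCA·BCA·BCA·BCA·AAA·AA·BCA·BCA·BCA·BCA·BCA·BCA·AAA·AA·BCA·BCA·BCA·BCA·BCA·BCA·AAA·AA·BCA·BCA·BCA·BCA·BCA·BCA·AAA·AA·BCA·BCA·BCA·BCA·BCA·BCA·AAA·AA·BCA
    A ↦ BCA
    B ↦ AAA
    C ↦ AA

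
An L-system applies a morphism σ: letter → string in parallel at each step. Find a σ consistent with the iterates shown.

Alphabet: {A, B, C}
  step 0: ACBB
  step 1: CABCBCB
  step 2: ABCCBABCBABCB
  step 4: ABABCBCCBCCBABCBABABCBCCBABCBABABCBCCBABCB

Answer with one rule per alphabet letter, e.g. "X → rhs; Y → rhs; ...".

  step 1 ⇒ step 2: CABCBCB ⇒ AB·C·CB·AB·CB·AB·CB
    A ↦ C
    B ↦ CB
    C ↦ AB

A->C, B->CB, C->AB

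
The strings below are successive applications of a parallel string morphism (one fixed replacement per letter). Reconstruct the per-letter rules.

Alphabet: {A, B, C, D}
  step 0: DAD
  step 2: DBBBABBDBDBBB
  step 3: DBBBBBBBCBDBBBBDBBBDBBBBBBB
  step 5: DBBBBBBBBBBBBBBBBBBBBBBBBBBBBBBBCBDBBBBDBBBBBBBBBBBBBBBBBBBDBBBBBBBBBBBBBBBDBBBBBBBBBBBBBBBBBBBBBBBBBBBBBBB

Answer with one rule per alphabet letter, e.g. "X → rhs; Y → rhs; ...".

A->CBD, B->BB, C->A, D->DB

  step 2 ⇒ step 3: DBBBABBDBDBBB ⇒ DB·BB·BB·BB·CBD·BB·BB·DB·BB·DB·BB·BB·BB
    A ↦ CBD
    B ↦ BB
    D ↦ DB
    C ↦ A  (constrained at step 3)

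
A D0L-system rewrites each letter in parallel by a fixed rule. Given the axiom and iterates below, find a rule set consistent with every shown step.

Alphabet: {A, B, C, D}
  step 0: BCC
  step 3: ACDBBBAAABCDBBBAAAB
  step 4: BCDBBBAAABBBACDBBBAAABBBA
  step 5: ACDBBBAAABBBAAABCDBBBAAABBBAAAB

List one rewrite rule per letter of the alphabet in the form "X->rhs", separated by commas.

A->B, B->A, C->CDB, D->BB

  step 4 ⇒ step 5: BCDBBBAAABBBACDBBBAAABBBA ⇒ A·CDB·BB·A·A·A·B·B·B·A·A·A·B·CDB·BB·A·A·A·B·B·B·A·A·A·B
    A ↦ B
    B ↦ A
    C ↦ CDB
    D ↦ BB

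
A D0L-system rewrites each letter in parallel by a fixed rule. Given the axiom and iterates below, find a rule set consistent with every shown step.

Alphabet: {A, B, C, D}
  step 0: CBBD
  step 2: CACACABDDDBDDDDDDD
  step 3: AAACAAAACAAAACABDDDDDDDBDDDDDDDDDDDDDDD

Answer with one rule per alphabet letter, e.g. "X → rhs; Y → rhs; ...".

A->CA, B->BD, C->AAA, D->DD

  step 2 ⇒ step 3: CACACABDDDBDDDDDDD ⇒ AAA·CA·AAA·CA·AAA·CA·BD·DD·DD·DD·BD·DD·DD·DD·DD·DD·DD·DD
    A ↦ CA
    B ↦ BD
    C ↦ AAA
    D ↦ DD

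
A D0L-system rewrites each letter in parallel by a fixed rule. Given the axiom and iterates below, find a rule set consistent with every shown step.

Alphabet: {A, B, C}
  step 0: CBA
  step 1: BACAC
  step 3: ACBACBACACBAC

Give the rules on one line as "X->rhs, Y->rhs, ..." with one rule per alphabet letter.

A->AC, B->AC, C->B

  step 0 ⇒ step 1: CBA ⇒ B·AC·AC
    A ↦ AC
    B ↦ AC
    C ↦ B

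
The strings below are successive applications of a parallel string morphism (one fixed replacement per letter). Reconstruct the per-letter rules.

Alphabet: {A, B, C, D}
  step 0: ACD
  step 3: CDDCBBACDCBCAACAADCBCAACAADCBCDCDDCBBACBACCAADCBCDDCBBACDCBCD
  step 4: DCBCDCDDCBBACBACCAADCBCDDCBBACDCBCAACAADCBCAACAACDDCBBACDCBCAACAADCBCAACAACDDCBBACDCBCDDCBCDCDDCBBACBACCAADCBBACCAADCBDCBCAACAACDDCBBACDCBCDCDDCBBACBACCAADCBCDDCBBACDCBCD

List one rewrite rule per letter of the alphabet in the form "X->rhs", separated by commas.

A->CAA, B->BAC, C->DCB, D->CD

  step 3 ⇒ step 4: CDDCBBACDCBCAACAADCBCAACAADCBCDCDDCBBACBACCAADCBCDDCBBACDCBCD ⇒ DCB·CD·CD·DCB·BAC·BAC·CAA·DCB·CD·DCB·BAC·DCB·CAA·CAA·DCB·CAA·CAA·CD·DCB·BAC·DCB·CAA·CAA·DCB·CAA·CAA·CD·DCB·BAC·DCB·CD·DCB·CD·CD·DCB·BAC·BAC·CAA·DCB·BAC·CAA·DCB·DCB·CAA·CAA·CD·DCB·BAC·DCB·CD·CD·DCB·BAC·BAC·CAA·DCB·CD·DCB·BAC·DCB·CD
    A ↦ CAA
    B ↦ BAC
    C ↦ DCB
    D ↦ CD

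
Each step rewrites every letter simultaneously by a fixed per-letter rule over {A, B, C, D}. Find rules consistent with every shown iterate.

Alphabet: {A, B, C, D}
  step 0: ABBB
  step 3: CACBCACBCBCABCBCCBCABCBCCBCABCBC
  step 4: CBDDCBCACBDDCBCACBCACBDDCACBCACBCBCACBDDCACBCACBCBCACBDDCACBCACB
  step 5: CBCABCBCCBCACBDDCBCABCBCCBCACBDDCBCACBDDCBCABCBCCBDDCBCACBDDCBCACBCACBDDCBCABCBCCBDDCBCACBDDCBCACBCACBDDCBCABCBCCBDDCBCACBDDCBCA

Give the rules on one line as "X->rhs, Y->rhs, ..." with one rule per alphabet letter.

  step 4 ⇒ step 5: CBDDCBCACBDDCBCACBCACBDDCACBCACBCBCACBDDCACBCACBCBCACBDDCACBCACB ⇒ CB·CA·BC·BC·CB·CA·CB·DD·CB·CA·BC·BC·CB·CA·CB·DD·CB·CA·CB·DD·CB·CA·BC·BC·CB·DD·CB·CA·CB·DD·CB·CA·CB·CA·CB·DD·CB·CA·BC·BC·CB·DD·CB·CA·CB·DD·CB·CA·CB·CA·CB·DD·CB·CA·BC·BC·CB·DD·CB·CA·CB·DD·CB·CA
    A ↦ DD
    B ↦ CA
    C ↦ CB
    D ↦ BC

A->DD, B->CA, C->CB, D->BC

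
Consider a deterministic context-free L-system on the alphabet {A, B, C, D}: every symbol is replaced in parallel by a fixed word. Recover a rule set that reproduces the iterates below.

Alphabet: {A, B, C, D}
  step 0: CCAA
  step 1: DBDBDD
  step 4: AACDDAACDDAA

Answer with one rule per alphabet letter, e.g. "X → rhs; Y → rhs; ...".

A->D, B->CD, C->DB, D->A

  step 0 ⇒ step 1: CCAA ⇒ DB·DB·D·D
    A ↦ D
    C ↦ DB
    B ↦ CD  (constrained at step 1)
    D ↦ A  (constrained at step 1)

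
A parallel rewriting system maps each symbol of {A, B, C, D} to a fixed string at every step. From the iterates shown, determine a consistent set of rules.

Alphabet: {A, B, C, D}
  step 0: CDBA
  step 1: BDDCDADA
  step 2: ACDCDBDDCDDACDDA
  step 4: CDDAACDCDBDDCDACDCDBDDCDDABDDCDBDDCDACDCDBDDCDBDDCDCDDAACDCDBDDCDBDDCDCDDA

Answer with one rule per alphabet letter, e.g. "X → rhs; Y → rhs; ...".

  step 1 ⇒ step 2: BDDCDADA ⇒ A·CD·CD·BDD·CD·DA·CD·DA
    A ↦ DA
    B ↦ A
    C ↦ BDD
    D ↦ CD

A->DA, B->A, C->BDD, D->CD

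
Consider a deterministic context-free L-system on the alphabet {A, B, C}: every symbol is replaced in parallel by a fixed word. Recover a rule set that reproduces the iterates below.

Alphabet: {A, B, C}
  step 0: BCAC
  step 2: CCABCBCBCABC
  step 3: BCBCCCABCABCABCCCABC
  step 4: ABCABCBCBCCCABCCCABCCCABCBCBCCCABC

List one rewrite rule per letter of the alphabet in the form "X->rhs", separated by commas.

A->CC, B->A, C->BC

  step 3 ⇒ step 4: BCBCCCABCABCABCCCABC ⇒ A·BC·A·BC·BC·BC·CC·A·BC·CC·A·BC·CC·A·BC·BC·BC·CC·A·BC
    A ↦ CC
    B ↦ A
    C ↦ BC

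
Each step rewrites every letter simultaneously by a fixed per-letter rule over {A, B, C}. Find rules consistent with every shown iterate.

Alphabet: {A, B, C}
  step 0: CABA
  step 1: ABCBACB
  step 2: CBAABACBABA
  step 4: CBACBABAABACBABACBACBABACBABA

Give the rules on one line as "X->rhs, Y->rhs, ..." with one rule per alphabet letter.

A->CB, B->A, C->AB

  step 1 ⇒ step 2: ABCBACB ⇒ CB·A·AB·A·CB·AB·A
    A ↦ CB
    B ↦ A
    C ↦ AB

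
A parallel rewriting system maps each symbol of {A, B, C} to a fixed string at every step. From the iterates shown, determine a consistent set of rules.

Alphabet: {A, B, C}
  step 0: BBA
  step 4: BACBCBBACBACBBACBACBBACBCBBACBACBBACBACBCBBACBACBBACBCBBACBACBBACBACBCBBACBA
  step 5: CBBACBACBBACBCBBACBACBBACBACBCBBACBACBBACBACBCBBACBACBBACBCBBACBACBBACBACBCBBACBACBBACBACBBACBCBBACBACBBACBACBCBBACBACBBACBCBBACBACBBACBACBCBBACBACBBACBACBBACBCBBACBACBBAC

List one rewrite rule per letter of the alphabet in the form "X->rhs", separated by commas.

A->BAC, B->CB, C->BA

  step 4 ⇒ step 5: BACBCBBACBACBBACBACBBACBCBBACBACBBACBACBCBBACBACBBACBCBBACBACBBACBACBCBBACBA ⇒ CB·BAC·BA·CB·BA·CB·CB·BAC·BA·CB·BAC·BA·CB·CB·BAC·BA·CB·BAC·BA·CB·CB·BAC·BA·CB·BA·CB·CB·BAC·BA·CB·BAC·BA·CB·CB·BAC·BA·CB·BAC·BA·CB·BA·CB·CB·BAC·BA·CB·BAC·BA·CB·CB·BAC·BA·CB·BA·CB·CB·BAC·BA·CB·BAC·BA·CB·CB·BAC·BA·CB·BAC·BA·CB·BA·CB·CB·BAC·BA·CB·BAC
    A ↦ BAC
    B ↦ CB
    C ↦ BA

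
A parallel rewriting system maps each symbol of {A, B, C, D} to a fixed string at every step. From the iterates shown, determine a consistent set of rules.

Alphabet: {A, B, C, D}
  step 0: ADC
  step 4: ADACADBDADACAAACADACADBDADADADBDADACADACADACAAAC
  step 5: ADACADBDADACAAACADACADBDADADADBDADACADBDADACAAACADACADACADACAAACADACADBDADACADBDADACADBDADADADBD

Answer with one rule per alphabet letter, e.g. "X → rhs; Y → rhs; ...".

  step 4 ⇒ step 5: ADACADBDADACAAACADACADBDADADADBDADACADACADACAAAC ⇒ AD·AC·AD·BD·AD·AC·AA·AC·AD·AC·AD·BD·AD·AD·AD·BD·AD·AC·AD·BD·AD·AC·AA·AC·AD·AC·AD·AC·AD·AC·AA·AC·AD·AC·AD·BD·AD·AC·AD·BD·AD·AC·AD·BD·AD·AD·AD·BD
    A ↦ AD
    B ↦ AA
    C ↦ BD
    D ↦ AC

A->AD, B->AA, C->BD, D->AC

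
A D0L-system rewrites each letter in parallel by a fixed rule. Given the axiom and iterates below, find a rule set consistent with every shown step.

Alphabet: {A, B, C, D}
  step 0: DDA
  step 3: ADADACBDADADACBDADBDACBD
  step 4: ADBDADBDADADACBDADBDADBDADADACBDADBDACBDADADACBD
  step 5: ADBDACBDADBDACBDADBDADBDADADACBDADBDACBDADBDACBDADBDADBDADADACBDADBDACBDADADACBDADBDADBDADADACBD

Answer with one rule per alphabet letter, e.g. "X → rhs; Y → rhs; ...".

A->AD, B->AC, C->AD, D->BD

  step 4 ⇒ step 5: ADBDADBDADADACBDADBDADBDADADACBDADBDACBDADADACBD ⇒ AD·BD·AC·BD·AD·BD·AC·BD·AD·BD·AD·BD·AD·AD·AC·BD·AD·BD·AC·BD·AD·BD·AC·BD·AD·BD·AD·BD·AD·AD·AC·BD·AD·BD·AC·BD·AD·AD·AC·BD·AD·BD·AD·BD·AD·AD·AC·BD
    A ↦ AD
    B ↦ AC
    C ↦ AD
    D ↦ BD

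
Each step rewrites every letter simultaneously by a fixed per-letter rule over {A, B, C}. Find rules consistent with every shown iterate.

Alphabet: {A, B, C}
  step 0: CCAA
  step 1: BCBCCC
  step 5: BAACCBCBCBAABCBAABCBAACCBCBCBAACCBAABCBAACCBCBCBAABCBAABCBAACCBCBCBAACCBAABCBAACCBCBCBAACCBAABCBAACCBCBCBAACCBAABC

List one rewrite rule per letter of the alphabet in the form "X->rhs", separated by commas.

A->C, B->BAA, C->BC

  step 0 ⇒ step 1: CCAA ⇒ BC·BC·C·C
    A ↦ C
    C ↦ BC
    B ↦ BAA  (constrained at step 1)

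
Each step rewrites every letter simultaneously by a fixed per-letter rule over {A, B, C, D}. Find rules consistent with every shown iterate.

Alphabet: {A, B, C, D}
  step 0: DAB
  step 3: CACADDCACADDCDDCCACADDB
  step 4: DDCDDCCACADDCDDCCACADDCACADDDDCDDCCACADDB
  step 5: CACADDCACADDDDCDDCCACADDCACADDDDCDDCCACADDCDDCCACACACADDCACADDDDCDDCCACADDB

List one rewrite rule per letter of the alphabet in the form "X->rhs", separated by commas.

A->C, B->DDB, C->DD, D->CA

  step 4 ⇒ step 5: DDCDDCCACADDCDDCCACADDCACADDDDCDDCCACADDB ⇒ CA·CA·DD·CA·CA·DD·DD·C·DD·C·CA·CA·DD·CA·CA·DD·DD·C·DD·C·CA·CA·DD·C·DD·C·CA·CA·CA·CA·DD·CA·CA·DD·DD·C·DD·C·CA·CA·DDB
    A ↦ C
    B ↦ DDB
    C ↦ DD
    D ↦ CA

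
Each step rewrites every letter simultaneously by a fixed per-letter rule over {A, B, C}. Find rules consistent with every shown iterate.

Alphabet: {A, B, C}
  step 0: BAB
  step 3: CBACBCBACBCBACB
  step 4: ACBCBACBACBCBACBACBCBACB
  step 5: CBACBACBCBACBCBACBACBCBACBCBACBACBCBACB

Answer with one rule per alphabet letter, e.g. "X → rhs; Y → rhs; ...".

A->CB, B->CB, C->A

  step 4 ⇒ step 5: ACBCBACBACBCBACBACBCBACB ⇒ CB·A·CB·A·CB·CB·A·CB·CB·A·CB·A·CB·CB·A·CB·CB·A·CB·A·CB·CB·A·CB
    A ↦ CB
    B ↦ CB
    C ↦ A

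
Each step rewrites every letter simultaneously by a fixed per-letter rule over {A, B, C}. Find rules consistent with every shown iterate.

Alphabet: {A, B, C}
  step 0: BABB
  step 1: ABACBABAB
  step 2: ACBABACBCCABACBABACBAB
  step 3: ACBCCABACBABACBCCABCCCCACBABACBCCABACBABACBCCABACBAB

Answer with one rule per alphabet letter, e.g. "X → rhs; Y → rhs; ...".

A->ACB, B->AB, C->CC

  step 2 ⇒ step 3: ACBABACBCCABACBABACBAB ⇒ ACB·CC·AB·ACB·AB·ACB·CC·AB·CC·CC·ACB·AB·ACB·CC·AB·ACB·AB·ACB·CC·AB·ACB·AB
    A ↦ ACB
    B ↦ AB
    C ↦ CC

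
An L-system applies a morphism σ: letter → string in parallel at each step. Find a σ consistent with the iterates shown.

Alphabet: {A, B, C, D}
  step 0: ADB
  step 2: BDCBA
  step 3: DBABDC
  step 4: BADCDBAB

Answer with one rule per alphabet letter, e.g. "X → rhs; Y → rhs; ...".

  step 3 ⇒ step 4: DBABDC ⇒ BA·D·C·D·BA·B
    A ↦ C
    B ↦ D
    C ↦ B
    D ↦ BA

A->C, B->D, C->B, D->BA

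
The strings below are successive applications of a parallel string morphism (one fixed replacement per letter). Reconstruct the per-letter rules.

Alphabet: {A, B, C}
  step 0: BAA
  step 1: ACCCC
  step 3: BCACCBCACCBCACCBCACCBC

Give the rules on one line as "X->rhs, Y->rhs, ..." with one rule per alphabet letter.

  step 0 ⇒ step 1: BAA ⇒ ACC·C·C
    A ↦ C
    B ↦ ACC
    C ↦ BC  (constrained at step 1)

A->C, B->ACC, C->BC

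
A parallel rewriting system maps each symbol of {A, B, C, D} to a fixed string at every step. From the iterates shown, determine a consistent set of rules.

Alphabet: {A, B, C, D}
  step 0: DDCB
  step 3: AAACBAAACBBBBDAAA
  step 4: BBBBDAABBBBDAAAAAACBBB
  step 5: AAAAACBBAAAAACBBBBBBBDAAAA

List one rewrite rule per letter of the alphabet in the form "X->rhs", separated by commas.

A->B, B->A, C->BDA, D->AC

  step 4 ⇒ step 5: BBBBDAABBBBDAAAAAACBBB ⇒ A·A·A·A·AC·B·B·A·A·A·A·AC·B·B·B·B·B·B·BDA·A·A·A
    A ↦ B
    B ↦ A
    C ↦ BDA
    D ↦ AC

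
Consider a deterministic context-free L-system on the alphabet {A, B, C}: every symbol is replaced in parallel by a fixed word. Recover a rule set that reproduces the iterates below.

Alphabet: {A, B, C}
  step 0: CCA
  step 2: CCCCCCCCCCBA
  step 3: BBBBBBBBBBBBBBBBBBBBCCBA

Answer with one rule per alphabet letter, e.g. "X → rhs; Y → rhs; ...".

A->BA, B->CC, C->BB

  step 2 ⇒ step 3: CCCCCCCCCCBA ⇒ BB·BB·BB·BB·BB·BB·BB·BB·BB·BB·CC·BA
    A ↦ BA
    B ↦ CC
    C ↦ BB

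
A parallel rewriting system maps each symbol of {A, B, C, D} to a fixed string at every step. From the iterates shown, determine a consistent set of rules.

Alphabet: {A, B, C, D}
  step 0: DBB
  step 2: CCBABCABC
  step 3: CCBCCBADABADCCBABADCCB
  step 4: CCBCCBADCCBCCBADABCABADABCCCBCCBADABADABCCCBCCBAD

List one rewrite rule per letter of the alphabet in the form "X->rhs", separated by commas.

  step 3 ⇒ step 4: CCBCCBADABADCCBABADCCB ⇒ CCB·CCB·AD·CCB·CCB·AD·AB·C·AB·AD·AB·C·CCB·CCB·AD·AB·AD·AB·C·CCB·CCB·AD
    A ↦ AB
    B ↦ AD
    C ↦ CCB
    D ↦ C

A->AB, B->AD, C->CCB, D->C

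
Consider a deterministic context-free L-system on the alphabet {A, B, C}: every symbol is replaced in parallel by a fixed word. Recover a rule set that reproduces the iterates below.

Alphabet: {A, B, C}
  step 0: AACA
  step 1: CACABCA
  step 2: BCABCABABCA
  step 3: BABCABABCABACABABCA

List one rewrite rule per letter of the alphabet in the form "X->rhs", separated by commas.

A->CA, B->BA, C->B

  step 2 ⇒ step 3: BCABCABABCA ⇒ BA·B·CA·BA·B·CA·BA·CA·BA·B·CA
    A ↦ CA
    B ↦ BA
    C ↦ B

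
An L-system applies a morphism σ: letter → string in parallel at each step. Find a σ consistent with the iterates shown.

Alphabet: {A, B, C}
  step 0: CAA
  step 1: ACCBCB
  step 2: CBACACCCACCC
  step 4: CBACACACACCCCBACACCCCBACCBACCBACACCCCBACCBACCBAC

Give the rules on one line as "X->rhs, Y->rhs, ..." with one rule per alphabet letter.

A->CB, B->CC, C->AC

  step 1 ⇒ step 2: ACCBCB ⇒ CB·AC·AC·CC·AC·CC
    A ↦ CB
    B ↦ CC
    C ↦ AC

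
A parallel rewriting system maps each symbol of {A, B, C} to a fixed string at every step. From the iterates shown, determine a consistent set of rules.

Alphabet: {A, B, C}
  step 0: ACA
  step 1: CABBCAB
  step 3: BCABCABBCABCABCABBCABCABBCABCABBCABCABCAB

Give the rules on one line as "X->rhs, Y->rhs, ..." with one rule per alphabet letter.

  step 0 ⇒ step 1: ACA ⇒ CAB·B·CAB
    A ↦ CAB
    C ↦ B
    B ↦ BCA  (constrained at step 1)

A->CAB, B->BCA, C->B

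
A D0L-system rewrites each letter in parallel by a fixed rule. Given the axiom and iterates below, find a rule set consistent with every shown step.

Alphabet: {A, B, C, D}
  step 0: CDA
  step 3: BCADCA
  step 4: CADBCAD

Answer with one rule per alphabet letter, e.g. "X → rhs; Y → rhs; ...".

  step 3 ⇒ step 4: BCADCA ⇒ C·A·D·BC·A·D
    A ↦ D
    B ↦ C
    C ↦ A
    D ↦ BC

A->D, B->C, C->A, D->BC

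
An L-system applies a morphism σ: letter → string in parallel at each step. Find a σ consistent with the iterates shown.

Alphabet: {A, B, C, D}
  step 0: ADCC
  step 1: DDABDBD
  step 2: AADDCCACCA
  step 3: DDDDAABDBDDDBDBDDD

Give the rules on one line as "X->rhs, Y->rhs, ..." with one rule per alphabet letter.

  step 2 ⇒ step 3: AADDCCACCA ⇒ DD·DD·A·A·BD·BD·DD·BD·BD·DD
    A ↦ DD
    C ↦ BD
    D ↦ A
  step 1 ⇒ step 2: DDABDBD ⇒ A·A·DD·CC·A·CC·A
    B ↦ CC

A->DD, B->CC, C->BD, D->A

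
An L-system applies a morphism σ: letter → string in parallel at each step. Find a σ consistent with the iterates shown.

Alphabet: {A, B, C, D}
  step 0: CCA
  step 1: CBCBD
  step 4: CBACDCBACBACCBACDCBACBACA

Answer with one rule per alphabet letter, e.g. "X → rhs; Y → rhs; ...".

A->D, B->AC, C->CB, D->A

  step 0 ⇒ step 1: CCA ⇒ CB·CB·D
    A ↦ D
    C ↦ CB
    B ↦ AC  (constrained at step 1)
    D ↦ A  (constrained at step 1)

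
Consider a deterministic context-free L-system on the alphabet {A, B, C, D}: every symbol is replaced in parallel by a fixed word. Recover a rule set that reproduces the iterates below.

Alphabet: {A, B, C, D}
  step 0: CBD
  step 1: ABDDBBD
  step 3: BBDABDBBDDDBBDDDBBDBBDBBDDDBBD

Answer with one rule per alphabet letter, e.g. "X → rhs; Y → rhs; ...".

A->DC, B->D, C->ABD, D->BBD

  step 0 ⇒ step 1: CBD ⇒ ABD·D·BBD
    B ↦ D
    C ↦ ABD
    D ↦ BBD
    A ↦ DC  (constrained at step 1)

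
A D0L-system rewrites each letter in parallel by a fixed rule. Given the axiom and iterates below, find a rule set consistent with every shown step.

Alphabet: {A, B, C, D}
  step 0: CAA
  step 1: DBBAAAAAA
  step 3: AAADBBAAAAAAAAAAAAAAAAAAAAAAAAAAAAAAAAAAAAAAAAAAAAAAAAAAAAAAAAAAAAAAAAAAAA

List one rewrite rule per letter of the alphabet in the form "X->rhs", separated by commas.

  step 0 ⇒ step 1: CAA ⇒ DBB·AAA·AAA
    A ↦ AAA
    C ↦ DBB
    B ↦ AA  (constrained at step 1)
    D ↦ ACB  (constrained at step 1)

A->AAA, B->AA, C->DBB, D->ACB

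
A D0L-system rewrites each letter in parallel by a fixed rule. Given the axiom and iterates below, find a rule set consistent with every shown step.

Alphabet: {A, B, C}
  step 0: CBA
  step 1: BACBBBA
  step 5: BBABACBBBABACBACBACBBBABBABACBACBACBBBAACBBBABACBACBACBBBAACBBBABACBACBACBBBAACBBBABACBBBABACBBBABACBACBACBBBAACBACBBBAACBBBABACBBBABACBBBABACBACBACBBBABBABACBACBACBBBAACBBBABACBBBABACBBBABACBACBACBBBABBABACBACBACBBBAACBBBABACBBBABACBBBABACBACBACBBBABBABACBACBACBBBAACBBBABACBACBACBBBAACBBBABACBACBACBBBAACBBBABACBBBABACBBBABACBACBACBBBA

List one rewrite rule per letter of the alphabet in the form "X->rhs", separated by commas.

  step 0 ⇒ step 1: CBA ⇒ B·ACB·BBA
    A ↦ BBA
    B ↦ ACB
    C ↦ B

A->BBA, B->ACB, C->B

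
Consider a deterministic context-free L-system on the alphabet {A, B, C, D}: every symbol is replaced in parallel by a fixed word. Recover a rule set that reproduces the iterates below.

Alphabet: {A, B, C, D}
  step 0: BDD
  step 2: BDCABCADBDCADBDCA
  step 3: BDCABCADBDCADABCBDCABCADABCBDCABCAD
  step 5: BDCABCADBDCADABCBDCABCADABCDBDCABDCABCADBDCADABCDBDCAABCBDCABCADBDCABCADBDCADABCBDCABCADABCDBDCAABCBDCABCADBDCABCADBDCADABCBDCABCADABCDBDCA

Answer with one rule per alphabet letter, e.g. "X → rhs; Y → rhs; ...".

  step 2 ⇒ step 3: BDCABCADBDCADBDCA ⇒ BDC·ABC·A·D·BDC·A·D·ABC·BDC·ABC·A·D·ABC·BDC·ABC·A·D
    A ↦ D
    B ↦ BDC
    C ↦ A
    D ↦ ABC

A->D, B->BDC, C->A, D->ABC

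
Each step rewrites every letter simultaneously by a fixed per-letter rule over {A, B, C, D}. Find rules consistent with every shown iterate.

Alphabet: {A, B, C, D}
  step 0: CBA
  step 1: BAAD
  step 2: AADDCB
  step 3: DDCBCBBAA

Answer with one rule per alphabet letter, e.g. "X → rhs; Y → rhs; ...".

A->D, B->AA, C->B, D->CB

  step 2 ⇒ step 3: AADDCB ⇒ D·D·CB·CB·B·AA
    A ↦ D
    B ↦ AA
    C ↦ B
    D ↦ CB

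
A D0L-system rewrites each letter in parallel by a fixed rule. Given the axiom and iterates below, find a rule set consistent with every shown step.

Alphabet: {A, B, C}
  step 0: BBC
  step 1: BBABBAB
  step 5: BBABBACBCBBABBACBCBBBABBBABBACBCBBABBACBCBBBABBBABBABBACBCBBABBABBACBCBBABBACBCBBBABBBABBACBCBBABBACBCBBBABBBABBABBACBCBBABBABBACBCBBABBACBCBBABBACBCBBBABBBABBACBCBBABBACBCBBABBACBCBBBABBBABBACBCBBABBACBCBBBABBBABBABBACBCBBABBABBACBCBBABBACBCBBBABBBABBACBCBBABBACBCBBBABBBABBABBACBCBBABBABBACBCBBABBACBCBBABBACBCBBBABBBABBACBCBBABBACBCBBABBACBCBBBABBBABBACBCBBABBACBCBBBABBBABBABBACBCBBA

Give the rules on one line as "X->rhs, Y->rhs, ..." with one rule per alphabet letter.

A->CBC, B->BBA, C->B

  step 0 ⇒ step 1: BBC ⇒ BBA·BBA·B
    B ↦ BBA
    C ↦ B
    A ↦ CBC  (constrained at step 1)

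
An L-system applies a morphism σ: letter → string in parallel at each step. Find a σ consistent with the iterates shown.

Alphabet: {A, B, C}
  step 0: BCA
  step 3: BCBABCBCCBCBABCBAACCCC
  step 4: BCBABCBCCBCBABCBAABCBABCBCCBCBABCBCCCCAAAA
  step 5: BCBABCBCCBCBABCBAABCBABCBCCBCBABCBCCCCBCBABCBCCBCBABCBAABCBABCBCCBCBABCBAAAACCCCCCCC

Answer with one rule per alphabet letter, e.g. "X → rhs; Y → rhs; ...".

  step 4 ⇒ step 5: BCBABCBCCBCBABCBAABCBABCBCCBCBABCBCCCCAAAA ⇒ BCB·A·BCB·CC·BCB·A·BCB·A·A·BCB·A·BCB·CC·BCB·A·BCB·CC·CC·BCB·A·BCB·CC·BCB·A·BCB·A·A·BCB·A·BCB·CC·BCB·A·BCB·A·A·A·A·CC·CC·CC·CC
    A ↦ CC
    B ↦ BCB
    C ↦ A

A->CC, B->BCB, C->A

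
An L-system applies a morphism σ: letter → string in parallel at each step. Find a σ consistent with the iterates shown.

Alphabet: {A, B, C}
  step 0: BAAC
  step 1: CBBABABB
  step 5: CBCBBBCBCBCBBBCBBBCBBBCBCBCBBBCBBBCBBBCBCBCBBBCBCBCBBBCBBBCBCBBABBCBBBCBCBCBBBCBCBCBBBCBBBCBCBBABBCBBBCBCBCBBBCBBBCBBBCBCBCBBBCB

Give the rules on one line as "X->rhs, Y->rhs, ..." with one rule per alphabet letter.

  step 0 ⇒ step 1: BAAC ⇒ CB·BA·BA·BB
    A ↦ BA
    B ↦ CB
    C ↦ BB

A->BA, B->CB, C->BB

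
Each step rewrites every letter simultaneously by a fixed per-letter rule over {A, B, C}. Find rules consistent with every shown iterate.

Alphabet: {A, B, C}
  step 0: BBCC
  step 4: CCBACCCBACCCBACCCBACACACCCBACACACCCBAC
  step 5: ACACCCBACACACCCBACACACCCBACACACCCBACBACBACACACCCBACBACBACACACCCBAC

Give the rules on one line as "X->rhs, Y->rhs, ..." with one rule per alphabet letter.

  step 4 ⇒ step 5: CCBACCCBACCCBACCCBACACACCCBACACACCCBAC ⇒ AC·AC·CC·B·AC·AC·AC·CC·B·AC·AC·AC·CC·B·AC·AC·AC·CC·B·AC·B·AC·B·AC·AC·AC·CC·B·AC·B·AC·B·AC·AC·AC·CC·B·AC
    A ↦ B
    B ↦ CC
    C ↦ AC

A->B, B->CC, C->AC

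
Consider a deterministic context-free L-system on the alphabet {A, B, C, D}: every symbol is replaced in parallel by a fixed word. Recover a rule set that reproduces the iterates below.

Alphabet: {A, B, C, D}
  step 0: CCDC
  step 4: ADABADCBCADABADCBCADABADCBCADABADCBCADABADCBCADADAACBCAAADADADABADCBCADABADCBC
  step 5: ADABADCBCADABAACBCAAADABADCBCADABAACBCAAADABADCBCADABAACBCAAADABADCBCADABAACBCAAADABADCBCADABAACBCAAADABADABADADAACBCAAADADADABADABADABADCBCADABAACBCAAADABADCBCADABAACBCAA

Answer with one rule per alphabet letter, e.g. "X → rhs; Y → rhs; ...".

A->AD, B->CBC, C->AA, D->AB

  step 4 ⇒ step 5: ADABADCBCADABADCBCADABADCBCADABADCBCADABADCBCADADAACBCAAADADADABADCBCADABADCBC ⇒ AD·AB·AD·CBC·AD·AB·AA·CBC·AA·AD·AB·AD·CBC·AD·AB·AA·CBC·AA·AD·AB·AD·CBC·AD·AB·AA·CBC·AA·AD·AB·AD·CBC·AD·AB·AA·CBC·AA·AD·AB·AD·CBC·AD·AB·AA·CBC·AA·AD·AB·AD·AB·AD·AD·AA·CBC·AA·AD·AD·AD·AB·AD·AB·AD·AB·AD·CBC·AD·AB·AA·CBC·AA·AD·AB·AD·CBC·AD·AB·AA·CBC·AA
    A ↦ AD
    B ↦ CBC
    C ↦ AA
    D ↦ AB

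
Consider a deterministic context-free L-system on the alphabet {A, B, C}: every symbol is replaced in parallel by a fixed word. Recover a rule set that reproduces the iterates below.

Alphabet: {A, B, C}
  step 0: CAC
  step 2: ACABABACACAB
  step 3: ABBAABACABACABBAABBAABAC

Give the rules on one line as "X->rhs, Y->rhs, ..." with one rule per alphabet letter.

A->AB, B->AC, C->BA

  step 2 ⇒ step 3: ACABABACACAB ⇒ AB·BA·AB·AC·AB·AC·AB·BA·AB·BA·AB·AC
    A ↦ AB
    B ↦ AC
    C ↦ BA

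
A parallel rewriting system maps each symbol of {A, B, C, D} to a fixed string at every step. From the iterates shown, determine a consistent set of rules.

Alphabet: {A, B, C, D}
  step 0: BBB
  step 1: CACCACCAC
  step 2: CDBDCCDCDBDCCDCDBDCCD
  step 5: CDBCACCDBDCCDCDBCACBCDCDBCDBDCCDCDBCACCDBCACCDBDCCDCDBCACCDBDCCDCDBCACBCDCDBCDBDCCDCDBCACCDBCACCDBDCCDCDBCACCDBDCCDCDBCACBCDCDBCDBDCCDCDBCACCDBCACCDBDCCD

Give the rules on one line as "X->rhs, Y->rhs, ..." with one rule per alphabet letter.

A->BDC, B->CAC, C->CD, D->B

  step 1 ⇒ step 2: CACCACCAC ⇒ CD·BDC·CD·CD·BDC·CD·CD·BDC·CD
    A ↦ BDC
    C ↦ CD
  step 0 ⇒ step 1: BBB ⇒ CAC·CAC·CAC
    B ↦ CAC
    D ↦ B  (constrained at step 2)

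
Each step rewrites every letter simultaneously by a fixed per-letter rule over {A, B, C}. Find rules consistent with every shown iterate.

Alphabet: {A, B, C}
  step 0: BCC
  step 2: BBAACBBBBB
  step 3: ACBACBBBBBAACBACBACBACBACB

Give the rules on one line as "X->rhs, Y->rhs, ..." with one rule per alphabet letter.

A->BB, B->ACB, C->A

  step 2 ⇒ step 3: BBAACBBBBB ⇒ ACB·ACB·BB·BB·A·ACB·ACB·ACB·ACB·ACB
    A ↦ BB
    B ↦ ACB
    C ↦ A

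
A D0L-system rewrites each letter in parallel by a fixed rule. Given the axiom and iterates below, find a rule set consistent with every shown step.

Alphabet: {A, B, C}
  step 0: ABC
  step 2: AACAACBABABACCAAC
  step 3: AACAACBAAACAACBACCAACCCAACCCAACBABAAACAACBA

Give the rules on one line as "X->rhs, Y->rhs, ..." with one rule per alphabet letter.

A->AAC, B->CC, C->BA

  step 2 ⇒ step 3: AACAACBABABACCAAC ⇒ AAC·AAC·BA·AAC·AAC·BA·CC·AAC·CC·AAC·CC·AAC·BA·BA·AAC·AAC·BA
    A ↦ AAC
    B ↦ CC
    C ↦ BA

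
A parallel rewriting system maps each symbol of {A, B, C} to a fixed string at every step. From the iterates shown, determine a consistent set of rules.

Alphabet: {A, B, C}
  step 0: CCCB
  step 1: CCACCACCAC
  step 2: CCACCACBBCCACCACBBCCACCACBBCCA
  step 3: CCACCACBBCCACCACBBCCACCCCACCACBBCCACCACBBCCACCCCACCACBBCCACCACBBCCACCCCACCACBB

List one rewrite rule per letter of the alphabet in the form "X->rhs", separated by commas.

A->CBB, B->C, C->CCA

  step 2 ⇒ step 3: CCACCACBBCCACCACBBCCACCACBBCCA ⇒ CCA·CCA·CBB·CCA·CCA·CBB·CCA·C·C·CCA·CCA·CBB·CCA·CCA·CBB·CCA·C·C·CCA·CCA·CBB·CCA·CCA·CBB·CCA·C·C·CCA·CCA·CBB
    A ↦ CBB
    B ↦ C
    C ↦ CCA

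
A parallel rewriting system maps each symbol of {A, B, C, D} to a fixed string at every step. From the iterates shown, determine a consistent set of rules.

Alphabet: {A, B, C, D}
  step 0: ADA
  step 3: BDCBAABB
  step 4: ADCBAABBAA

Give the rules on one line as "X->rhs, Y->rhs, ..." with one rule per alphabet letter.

A->B, B->A, C->BA, D->DC

  step 3 ⇒ step 4: BDCBAABB ⇒ A·DC·BA·A·B·B·A·A
    A ↦ B
    B ↦ A
    C ↦ BA
    D ↦ DC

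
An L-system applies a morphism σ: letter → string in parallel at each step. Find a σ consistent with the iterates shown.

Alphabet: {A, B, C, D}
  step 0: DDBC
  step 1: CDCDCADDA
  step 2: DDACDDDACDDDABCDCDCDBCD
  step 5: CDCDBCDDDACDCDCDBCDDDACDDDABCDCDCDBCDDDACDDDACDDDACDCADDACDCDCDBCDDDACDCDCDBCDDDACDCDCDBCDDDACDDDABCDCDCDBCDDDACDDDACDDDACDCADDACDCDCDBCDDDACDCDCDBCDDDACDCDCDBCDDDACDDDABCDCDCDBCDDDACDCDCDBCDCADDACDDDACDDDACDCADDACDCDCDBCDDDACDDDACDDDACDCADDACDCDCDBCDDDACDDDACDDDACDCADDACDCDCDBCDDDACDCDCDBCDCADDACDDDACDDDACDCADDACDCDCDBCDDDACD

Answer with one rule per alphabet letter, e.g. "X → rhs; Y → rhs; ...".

  step 1 ⇒ step 2: CDCDCADDA ⇒ DDA·CD·DDA·CD·DDA·BCD·CD·CD·BCD
    A ↦ BCD
    C ↦ DDA
    D ↦ CD
  step 0 ⇒ step 1: DDBC ⇒ CD·CD·CA·DDA
    B ↦ CA

A->BCD, B->CA, C->DDA, D->CD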